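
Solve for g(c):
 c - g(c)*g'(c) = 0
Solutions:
 g(c) = -sqrt(C1 + c^2)
 g(c) = sqrt(C1 + c^2)


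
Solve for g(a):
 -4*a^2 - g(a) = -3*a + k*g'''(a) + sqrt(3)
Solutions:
 g(a) = C1*exp(a*(-1/k)^(1/3)) + C2*exp(a*(-1/k)^(1/3)*(-1 + sqrt(3)*I)/2) + C3*exp(-a*(-1/k)^(1/3)*(1 + sqrt(3)*I)/2) - 4*a^2 + 3*a - sqrt(3)


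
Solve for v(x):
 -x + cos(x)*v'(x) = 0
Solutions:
 v(x) = C1 + Integral(x/cos(x), x)


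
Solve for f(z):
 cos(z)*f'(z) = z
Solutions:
 f(z) = C1 + Integral(z/cos(z), z)


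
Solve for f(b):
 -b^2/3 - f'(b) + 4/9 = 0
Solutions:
 f(b) = C1 - b^3/9 + 4*b/9


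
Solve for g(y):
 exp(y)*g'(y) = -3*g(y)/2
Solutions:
 g(y) = C1*exp(3*exp(-y)/2)


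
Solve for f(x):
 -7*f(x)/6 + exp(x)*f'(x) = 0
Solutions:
 f(x) = C1*exp(-7*exp(-x)/6)


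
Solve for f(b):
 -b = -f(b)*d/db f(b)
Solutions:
 f(b) = -sqrt(C1 + b^2)
 f(b) = sqrt(C1 + b^2)


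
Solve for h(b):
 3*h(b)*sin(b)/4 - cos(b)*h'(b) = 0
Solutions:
 h(b) = C1/cos(b)^(3/4)


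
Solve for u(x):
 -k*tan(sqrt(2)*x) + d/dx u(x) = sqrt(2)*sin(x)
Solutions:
 u(x) = C1 - sqrt(2)*k*log(cos(sqrt(2)*x))/2 - sqrt(2)*cos(x)


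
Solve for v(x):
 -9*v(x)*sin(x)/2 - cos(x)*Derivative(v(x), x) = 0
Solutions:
 v(x) = C1*cos(x)^(9/2)


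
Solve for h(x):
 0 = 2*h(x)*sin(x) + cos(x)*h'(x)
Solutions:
 h(x) = C1*cos(x)^2


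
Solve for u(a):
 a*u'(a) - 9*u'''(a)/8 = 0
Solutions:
 u(a) = C1 + Integral(C2*airyai(2*3^(1/3)*a/3) + C3*airybi(2*3^(1/3)*a/3), a)


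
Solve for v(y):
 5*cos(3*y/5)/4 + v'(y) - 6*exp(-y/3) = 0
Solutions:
 v(y) = C1 - 25*sin(3*y/5)/12 - 18*exp(-y/3)


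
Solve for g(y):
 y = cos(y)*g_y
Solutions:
 g(y) = C1 + Integral(y/cos(y), y)


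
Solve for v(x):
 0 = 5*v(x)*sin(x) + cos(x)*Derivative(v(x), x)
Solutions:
 v(x) = C1*cos(x)^5


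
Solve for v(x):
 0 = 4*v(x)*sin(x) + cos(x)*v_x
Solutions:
 v(x) = C1*cos(x)^4


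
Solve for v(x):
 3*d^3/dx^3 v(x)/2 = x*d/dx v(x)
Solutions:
 v(x) = C1 + Integral(C2*airyai(2^(1/3)*3^(2/3)*x/3) + C3*airybi(2^(1/3)*3^(2/3)*x/3), x)


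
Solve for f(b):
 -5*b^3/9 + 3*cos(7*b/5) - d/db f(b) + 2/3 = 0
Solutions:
 f(b) = C1 - 5*b^4/36 + 2*b/3 + 15*sin(7*b/5)/7


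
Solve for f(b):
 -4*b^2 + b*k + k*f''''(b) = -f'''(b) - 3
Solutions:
 f(b) = C1 + C2*b + C3*b^2 + C4*exp(-b/k) + b^5/15 - 3*b^4*k/8 + b^3*(3*k^2 - 1)/2


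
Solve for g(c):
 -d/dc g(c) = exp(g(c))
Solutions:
 g(c) = log(1/(C1 + c))


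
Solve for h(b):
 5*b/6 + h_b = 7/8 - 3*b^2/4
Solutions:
 h(b) = C1 - b^3/4 - 5*b^2/12 + 7*b/8


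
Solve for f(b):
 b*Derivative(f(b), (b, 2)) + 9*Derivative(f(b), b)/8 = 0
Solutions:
 f(b) = C1 + C2/b^(1/8)


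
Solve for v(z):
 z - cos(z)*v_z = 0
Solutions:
 v(z) = C1 + Integral(z/cos(z), z)


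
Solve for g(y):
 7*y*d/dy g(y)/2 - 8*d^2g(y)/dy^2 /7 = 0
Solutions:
 g(y) = C1 + C2*erfi(7*sqrt(2)*y/8)


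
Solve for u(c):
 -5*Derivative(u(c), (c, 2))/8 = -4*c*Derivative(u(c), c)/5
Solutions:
 u(c) = C1 + C2*erfi(4*c/5)


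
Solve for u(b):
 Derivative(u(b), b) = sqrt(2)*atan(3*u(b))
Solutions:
 Integral(1/atan(3*_y), (_y, u(b))) = C1 + sqrt(2)*b


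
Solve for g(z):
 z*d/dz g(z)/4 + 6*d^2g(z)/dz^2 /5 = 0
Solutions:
 g(z) = C1 + C2*erf(sqrt(15)*z/12)


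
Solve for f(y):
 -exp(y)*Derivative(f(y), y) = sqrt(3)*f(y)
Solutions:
 f(y) = C1*exp(sqrt(3)*exp(-y))


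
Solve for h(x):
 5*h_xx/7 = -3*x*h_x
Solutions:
 h(x) = C1 + C2*erf(sqrt(210)*x/10)


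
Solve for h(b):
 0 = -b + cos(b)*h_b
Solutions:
 h(b) = C1 + Integral(b/cos(b), b)


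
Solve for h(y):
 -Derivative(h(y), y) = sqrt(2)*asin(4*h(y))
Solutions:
 Integral(1/asin(4*_y), (_y, h(y))) = C1 - sqrt(2)*y


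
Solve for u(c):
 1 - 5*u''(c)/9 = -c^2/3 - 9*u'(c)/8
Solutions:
 u(c) = C1 + C2*exp(81*c/40) - 8*c^3/81 - 320*c^2/2187 - 183064*c/177147


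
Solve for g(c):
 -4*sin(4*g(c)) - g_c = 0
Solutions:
 g(c) = -acos((-C1 - exp(32*c))/(C1 - exp(32*c)))/4 + pi/2
 g(c) = acos((-C1 - exp(32*c))/(C1 - exp(32*c)))/4


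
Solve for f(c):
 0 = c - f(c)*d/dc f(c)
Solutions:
 f(c) = -sqrt(C1 + c^2)
 f(c) = sqrt(C1 + c^2)


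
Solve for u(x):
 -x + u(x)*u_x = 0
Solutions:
 u(x) = -sqrt(C1 + x^2)
 u(x) = sqrt(C1 + x^2)


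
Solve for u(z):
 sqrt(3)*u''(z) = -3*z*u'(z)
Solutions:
 u(z) = C1 + C2*erf(sqrt(2)*3^(1/4)*z/2)


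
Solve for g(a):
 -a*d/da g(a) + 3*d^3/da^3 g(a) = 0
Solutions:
 g(a) = C1 + Integral(C2*airyai(3^(2/3)*a/3) + C3*airybi(3^(2/3)*a/3), a)


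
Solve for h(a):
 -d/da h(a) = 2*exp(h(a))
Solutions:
 h(a) = log(1/(C1 + 2*a))


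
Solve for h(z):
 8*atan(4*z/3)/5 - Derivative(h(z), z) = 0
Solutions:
 h(z) = C1 + 8*z*atan(4*z/3)/5 - 3*log(16*z^2 + 9)/5


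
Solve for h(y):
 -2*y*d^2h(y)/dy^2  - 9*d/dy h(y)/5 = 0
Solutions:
 h(y) = C1 + C2*y^(1/10)


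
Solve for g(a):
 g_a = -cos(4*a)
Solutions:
 g(a) = C1 - sin(4*a)/4


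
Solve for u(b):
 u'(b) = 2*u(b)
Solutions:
 u(b) = C1*exp(2*b)


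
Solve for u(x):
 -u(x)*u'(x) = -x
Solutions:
 u(x) = -sqrt(C1 + x^2)
 u(x) = sqrt(C1 + x^2)


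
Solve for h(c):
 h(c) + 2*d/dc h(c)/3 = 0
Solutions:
 h(c) = C1*exp(-3*c/2)


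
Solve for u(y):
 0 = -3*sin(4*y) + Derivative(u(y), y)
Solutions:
 u(y) = C1 - 3*cos(4*y)/4


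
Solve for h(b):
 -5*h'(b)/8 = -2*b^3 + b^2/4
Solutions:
 h(b) = C1 + 4*b^4/5 - 2*b^3/15


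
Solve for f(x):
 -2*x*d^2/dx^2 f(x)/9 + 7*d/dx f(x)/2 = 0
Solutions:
 f(x) = C1 + C2*x^(67/4)


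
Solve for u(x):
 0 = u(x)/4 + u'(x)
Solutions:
 u(x) = C1*exp(-x/4)


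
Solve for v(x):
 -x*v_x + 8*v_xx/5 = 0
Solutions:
 v(x) = C1 + C2*erfi(sqrt(5)*x/4)


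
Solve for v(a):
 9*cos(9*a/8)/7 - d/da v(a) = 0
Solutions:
 v(a) = C1 + 8*sin(9*a/8)/7


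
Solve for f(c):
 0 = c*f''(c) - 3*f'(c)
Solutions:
 f(c) = C1 + C2*c^4


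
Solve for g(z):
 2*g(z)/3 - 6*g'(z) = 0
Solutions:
 g(z) = C1*exp(z/9)


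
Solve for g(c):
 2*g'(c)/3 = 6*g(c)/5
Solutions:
 g(c) = C1*exp(9*c/5)


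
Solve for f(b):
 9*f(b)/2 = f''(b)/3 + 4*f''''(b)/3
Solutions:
 f(b) = C1*exp(-sqrt(2)*b*sqrt(-1 + sqrt(217))/4) + C2*exp(sqrt(2)*b*sqrt(-1 + sqrt(217))/4) + C3*sin(sqrt(2)*b*sqrt(1 + sqrt(217))/4) + C4*cos(sqrt(2)*b*sqrt(1 + sqrt(217))/4)


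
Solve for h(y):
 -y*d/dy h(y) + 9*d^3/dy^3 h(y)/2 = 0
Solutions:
 h(y) = C1 + Integral(C2*airyai(6^(1/3)*y/3) + C3*airybi(6^(1/3)*y/3), y)


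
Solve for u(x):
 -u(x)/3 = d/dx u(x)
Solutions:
 u(x) = C1*exp(-x/3)


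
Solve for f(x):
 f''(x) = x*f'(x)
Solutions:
 f(x) = C1 + C2*erfi(sqrt(2)*x/2)


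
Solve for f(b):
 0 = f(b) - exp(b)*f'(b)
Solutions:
 f(b) = C1*exp(-exp(-b))


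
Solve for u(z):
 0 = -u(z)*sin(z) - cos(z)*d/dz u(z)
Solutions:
 u(z) = C1*cos(z)


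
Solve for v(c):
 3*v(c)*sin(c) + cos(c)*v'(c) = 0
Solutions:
 v(c) = C1*cos(c)^3


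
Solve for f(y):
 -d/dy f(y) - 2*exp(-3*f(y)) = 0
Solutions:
 f(y) = log(C1 - 6*y)/3
 f(y) = log((-3^(1/3) - 3^(5/6)*I)*(C1 - 2*y)^(1/3)/2)
 f(y) = log((-3^(1/3) + 3^(5/6)*I)*(C1 - 2*y)^(1/3)/2)


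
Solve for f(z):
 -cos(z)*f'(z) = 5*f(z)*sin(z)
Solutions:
 f(z) = C1*cos(z)^5


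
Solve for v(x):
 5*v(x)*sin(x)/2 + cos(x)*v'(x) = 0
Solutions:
 v(x) = C1*cos(x)^(5/2)


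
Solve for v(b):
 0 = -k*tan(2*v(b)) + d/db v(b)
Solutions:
 v(b) = -asin(C1*exp(2*b*k))/2 + pi/2
 v(b) = asin(C1*exp(2*b*k))/2


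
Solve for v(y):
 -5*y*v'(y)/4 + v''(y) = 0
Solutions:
 v(y) = C1 + C2*erfi(sqrt(10)*y/4)


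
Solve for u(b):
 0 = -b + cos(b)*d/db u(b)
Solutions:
 u(b) = C1 + Integral(b/cos(b), b)


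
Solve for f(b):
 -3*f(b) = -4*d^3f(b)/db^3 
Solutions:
 f(b) = C3*exp(6^(1/3)*b/2) + (C1*sin(2^(1/3)*3^(5/6)*b/4) + C2*cos(2^(1/3)*3^(5/6)*b/4))*exp(-6^(1/3)*b/4)


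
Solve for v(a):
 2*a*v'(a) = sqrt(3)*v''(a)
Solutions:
 v(a) = C1 + C2*erfi(3^(3/4)*a/3)


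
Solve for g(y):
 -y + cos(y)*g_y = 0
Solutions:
 g(y) = C1 + Integral(y/cos(y), y)


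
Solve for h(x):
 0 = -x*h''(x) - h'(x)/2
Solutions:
 h(x) = C1 + C2*sqrt(x)


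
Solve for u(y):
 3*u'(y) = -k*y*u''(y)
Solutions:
 u(y) = C1 + y^(((re(k) - 3)*re(k) + im(k)^2)/(re(k)^2 + im(k)^2))*(C2*sin(3*log(y)*Abs(im(k))/(re(k)^2 + im(k)^2)) + C3*cos(3*log(y)*im(k)/(re(k)^2 + im(k)^2)))


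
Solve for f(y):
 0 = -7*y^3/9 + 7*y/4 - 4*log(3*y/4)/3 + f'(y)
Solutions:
 f(y) = C1 + 7*y^4/36 - 7*y^2/8 + 4*y*log(y)/3 - 8*y*log(2)/3 - 4*y/3 + 4*y*log(3)/3


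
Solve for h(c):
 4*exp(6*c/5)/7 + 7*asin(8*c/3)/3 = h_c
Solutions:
 h(c) = C1 + 7*c*asin(8*c/3)/3 + 7*sqrt(9 - 64*c^2)/24 + 10*exp(6*c/5)/21


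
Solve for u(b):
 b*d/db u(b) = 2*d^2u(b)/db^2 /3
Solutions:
 u(b) = C1 + C2*erfi(sqrt(3)*b/2)


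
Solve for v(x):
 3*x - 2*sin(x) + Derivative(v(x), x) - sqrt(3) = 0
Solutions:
 v(x) = C1 - 3*x^2/2 + sqrt(3)*x - 2*cos(x)


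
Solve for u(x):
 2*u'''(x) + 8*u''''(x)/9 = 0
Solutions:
 u(x) = C1 + C2*x + C3*x^2 + C4*exp(-9*x/4)


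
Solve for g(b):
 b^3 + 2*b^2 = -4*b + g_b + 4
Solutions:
 g(b) = C1 + b^4/4 + 2*b^3/3 + 2*b^2 - 4*b


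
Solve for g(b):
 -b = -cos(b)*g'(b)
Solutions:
 g(b) = C1 + Integral(b/cos(b), b)


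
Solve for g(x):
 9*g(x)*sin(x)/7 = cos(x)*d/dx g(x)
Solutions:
 g(x) = C1/cos(x)^(9/7)


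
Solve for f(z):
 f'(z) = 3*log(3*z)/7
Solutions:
 f(z) = C1 + 3*z*log(z)/7 - 3*z/7 + 3*z*log(3)/7


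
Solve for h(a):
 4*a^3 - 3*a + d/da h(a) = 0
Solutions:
 h(a) = C1 - a^4 + 3*a^2/2


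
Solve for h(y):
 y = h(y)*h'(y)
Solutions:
 h(y) = -sqrt(C1 + y^2)
 h(y) = sqrt(C1 + y^2)


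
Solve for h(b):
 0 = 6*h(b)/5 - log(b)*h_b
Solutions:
 h(b) = C1*exp(6*li(b)/5)


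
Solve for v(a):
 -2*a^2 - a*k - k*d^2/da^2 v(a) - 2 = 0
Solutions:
 v(a) = C1 + C2*a - a^4/(6*k) - a^3/6 - a^2/k


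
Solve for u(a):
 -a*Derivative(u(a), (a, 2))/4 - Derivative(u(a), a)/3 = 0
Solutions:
 u(a) = C1 + C2/a^(1/3)


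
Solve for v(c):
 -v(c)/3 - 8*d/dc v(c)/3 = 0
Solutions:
 v(c) = C1*exp(-c/8)


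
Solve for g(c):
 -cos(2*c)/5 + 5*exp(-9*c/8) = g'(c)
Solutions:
 g(c) = C1 - sin(2*c)/10 - 40*exp(-9*c/8)/9


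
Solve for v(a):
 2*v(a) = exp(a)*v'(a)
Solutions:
 v(a) = C1*exp(-2*exp(-a))


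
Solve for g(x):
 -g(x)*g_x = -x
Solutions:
 g(x) = -sqrt(C1 + x^2)
 g(x) = sqrt(C1 + x^2)


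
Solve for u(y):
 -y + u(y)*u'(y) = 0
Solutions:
 u(y) = -sqrt(C1 + y^2)
 u(y) = sqrt(C1 + y^2)


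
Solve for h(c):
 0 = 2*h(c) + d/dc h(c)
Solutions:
 h(c) = C1*exp(-2*c)


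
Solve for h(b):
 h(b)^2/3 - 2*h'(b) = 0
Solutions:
 h(b) = -6/(C1 + b)


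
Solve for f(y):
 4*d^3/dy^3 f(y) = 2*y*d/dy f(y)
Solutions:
 f(y) = C1 + Integral(C2*airyai(2^(2/3)*y/2) + C3*airybi(2^(2/3)*y/2), y)


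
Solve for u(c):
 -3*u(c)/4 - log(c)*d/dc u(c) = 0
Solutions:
 u(c) = C1*exp(-3*li(c)/4)


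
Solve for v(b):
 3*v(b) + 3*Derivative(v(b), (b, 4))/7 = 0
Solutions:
 v(b) = (C1*sin(sqrt(2)*7^(1/4)*b/2) + C2*cos(sqrt(2)*7^(1/4)*b/2))*exp(-sqrt(2)*7^(1/4)*b/2) + (C3*sin(sqrt(2)*7^(1/4)*b/2) + C4*cos(sqrt(2)*7^(1/4)*b/2))*exp(sqrt(2)*7^(1/4)*b/2)


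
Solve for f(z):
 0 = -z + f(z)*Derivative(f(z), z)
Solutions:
 f(z) = -sqrt(C1 + z^2)
 f(z) = sqrt(C1 + z^2)


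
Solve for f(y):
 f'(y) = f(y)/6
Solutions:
 f(y) = C1*exp(y/6)


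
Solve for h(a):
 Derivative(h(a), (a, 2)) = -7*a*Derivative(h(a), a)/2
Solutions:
 h(a) = C1 + C2*erf(sqrt(7)*a/2)


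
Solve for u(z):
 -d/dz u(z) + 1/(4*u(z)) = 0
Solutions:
 u(z) = -sqrt(C1 + 2*z)/2
 u(z) = sqrt(C1 + 2*z)/2


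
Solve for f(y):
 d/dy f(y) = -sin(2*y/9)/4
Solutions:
 f(y) = C1 + 9*cos(2*y/9)/8


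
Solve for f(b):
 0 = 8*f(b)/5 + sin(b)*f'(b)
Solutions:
 f(b) = C1*(cos(b) + 1)^(4/5)/(cos(b) - 1)^(4/5)


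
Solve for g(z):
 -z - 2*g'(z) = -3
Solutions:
 g(z) = C1 - z^2/4 + 3*z/2


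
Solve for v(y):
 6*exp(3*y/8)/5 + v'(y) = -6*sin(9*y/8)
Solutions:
 v(y) = C1 - 16*exp(3*y/8)/5 + 16*cos(9*y/8)/3


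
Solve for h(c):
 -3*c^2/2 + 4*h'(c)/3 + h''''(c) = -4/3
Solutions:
 h(c) = C1 + C4*exp(-6^(2/3)*c/3) + 3*c^3/8 - c + (C2*sin(2^(2/3)*3^(1/6)*c/2) + C3*cos(2^(2/3)*3^(1/6)*c/2))*exp(6^(2/3)*c/6)


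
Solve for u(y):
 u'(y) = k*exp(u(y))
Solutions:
 u(y) = log(-1/(C1 + k*y))


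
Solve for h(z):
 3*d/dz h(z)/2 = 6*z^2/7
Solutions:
 h(z) = C1 + 4*z^3/21


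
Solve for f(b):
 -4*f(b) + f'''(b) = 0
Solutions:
 f(b) = C3*exp(2^(2/3)*b) + (C1*sin(2^(2/3)*sqrt(3)*b/2) + C2*cos(2^(2/3)*sqrt(3)*b/2))*exp(-2^(2/3)*b/2)


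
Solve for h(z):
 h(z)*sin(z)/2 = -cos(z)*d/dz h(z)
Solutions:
 h(z) = C1*sqrt(cos(z))


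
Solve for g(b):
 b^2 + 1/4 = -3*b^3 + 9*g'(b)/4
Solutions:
 g(b) = C1 + b^4/3 + 4*b^3/27 + b/9


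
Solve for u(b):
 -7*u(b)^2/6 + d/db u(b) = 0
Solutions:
 u(b) = -6/(C1 + 7*b)


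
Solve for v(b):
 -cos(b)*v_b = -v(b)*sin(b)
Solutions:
 v(b) = C1/cos(b)


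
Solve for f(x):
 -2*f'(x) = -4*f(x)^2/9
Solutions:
 f(x) = -9/(C1 + 2*x)


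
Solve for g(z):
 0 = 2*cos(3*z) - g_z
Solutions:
 g(z) = C1 + 2*sin(3*z)/3


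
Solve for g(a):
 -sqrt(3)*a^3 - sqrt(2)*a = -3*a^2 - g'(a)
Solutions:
 g(a) = C1 + sqrt(3)*a^4/4 - a^3 + sqrt(2)*a^2/2


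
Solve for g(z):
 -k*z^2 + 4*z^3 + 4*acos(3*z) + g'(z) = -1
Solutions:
 g(z) = C1 + k*z^3/3 - z^4 - 4*z*acos(3*z) - z + 4*sqrt(1 - 9*z^2)/3


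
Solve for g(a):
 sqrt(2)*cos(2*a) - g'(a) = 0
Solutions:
 g(a) = C1 + sqrt(2)*sin(2*a)/2


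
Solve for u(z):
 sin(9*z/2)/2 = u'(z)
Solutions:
 u(z) = C1 - cos(9*z/2)/9


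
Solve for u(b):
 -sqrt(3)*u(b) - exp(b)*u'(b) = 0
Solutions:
 u(b) = C1*exp(sqrt(3)*exp(-b))


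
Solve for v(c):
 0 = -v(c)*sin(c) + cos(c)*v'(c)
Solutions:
 v(c) = C1/cos(c)


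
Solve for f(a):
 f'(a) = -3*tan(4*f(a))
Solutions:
 f(a) = -asin(C1*exp(-12*a))/4 + pi/4
 f(a) = asin(C1*exp(-12*a))/4


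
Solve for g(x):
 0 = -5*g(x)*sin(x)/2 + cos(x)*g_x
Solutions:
 g(x) = C1/cos(x)^(5/2)


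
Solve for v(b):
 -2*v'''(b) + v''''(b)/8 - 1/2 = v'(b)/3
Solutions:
 v(b) = C1 + C2*exp(b*(-2^(2/3)*(33*sqrt(17) + 1033)^(1/3) - 128*2^(1/3)/(33*sqrt(17) + 1033)^(1/3) + 32)/6)*sin(2^(1/3)*sqrt(3)*b*(-2^(1/3)*(33*sqrt(17) + 1033)^(1/3) + 128/(33*sqrt(17) + 1033)^(1/3))/6) + C3*exp(b*(-2^(2/3)*(33*sqrt(17) + 1033)^(1/3) - 128*2^(1/3)/(33*sqrt(17) + 1033)^(1/3) + 32)/6)*cos(2^(1/3)*sqrt(3)*b*(-2^(1/3)*(33*sqrt(17) + 1033)^(1/3) + 128/(33*sqrt(17) + 1033)^(1/3))/6) + C4*exp(b*(128*2^(1/3)/(33*sqrt(17) + 1033)^(1/3) + 16 + 2^(2/3)*(33*sqrt(17) + 1033)^(1/3))/3) - 3*b/2


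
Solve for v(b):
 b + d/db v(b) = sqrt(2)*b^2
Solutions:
 v(b) = C1 + sqrt(2)*b^3/3 - b^2/2


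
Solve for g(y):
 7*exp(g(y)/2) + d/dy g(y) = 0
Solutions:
 g(y) = 2*log(1/(C1 + 7*y)) + 2*log(2)


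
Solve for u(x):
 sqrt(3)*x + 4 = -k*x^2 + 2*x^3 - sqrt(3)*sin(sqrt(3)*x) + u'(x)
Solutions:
 u(x) = C1 + k*x^3/3 - x^4/2 + sqrt(3)*x^2/2 + 4*x - cos(sqrt(3)*x)


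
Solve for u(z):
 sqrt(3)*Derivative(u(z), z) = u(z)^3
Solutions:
 u(z) = -sqrt(6)*sqrt(-1/(C1 + sqrt(3)*z))/2
 u(z) = sqrt(6)*sqrt(-1/(C1 + sqrt(3)*z))/2


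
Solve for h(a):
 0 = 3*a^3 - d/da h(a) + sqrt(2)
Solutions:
 h(a) = C1 + 3*a^4/4 + sqrt(2)*a


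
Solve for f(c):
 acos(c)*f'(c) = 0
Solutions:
 f(c) = C1


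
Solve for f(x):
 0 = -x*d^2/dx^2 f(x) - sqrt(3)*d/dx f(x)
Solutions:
 f(x) = C1 + C2*x^(1 - sqrt(3))


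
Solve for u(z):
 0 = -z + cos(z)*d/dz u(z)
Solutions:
 u(z) = C1 + Integral(z/cos(z), z)


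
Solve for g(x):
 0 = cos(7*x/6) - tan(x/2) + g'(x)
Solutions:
 g(x) = C1 - 2*log(cos(x/2)) - 6*sin(7*x/6)/7


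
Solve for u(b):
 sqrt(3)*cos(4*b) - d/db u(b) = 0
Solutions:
 u(b) = C1 + sqrt(3)*sin(4*b)/4


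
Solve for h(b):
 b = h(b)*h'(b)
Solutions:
 h(b) = -sqrt(C1 + b^2)
 h(b) = sqrt(C1 + b^2)


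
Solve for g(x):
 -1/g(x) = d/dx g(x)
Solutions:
 g(x) = -sqrt(C1 - 2*x)
 g(x) = sqrt(C1 - 2*x)


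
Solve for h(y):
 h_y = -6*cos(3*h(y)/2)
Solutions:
 h(y) = -2*asin((C1 + exp(18*y))/(C1 - exp(18*y)))/3 + 2*pi/3
 h(y) = 2*asin((C1 + exp(18*y))/(C1 - exp(18*y)))/3


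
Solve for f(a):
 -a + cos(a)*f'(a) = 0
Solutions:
 f(a) = C1 + Integral(a/cos(a), a)


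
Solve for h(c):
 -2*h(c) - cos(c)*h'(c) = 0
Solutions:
 h(c) = C1*(sin(c) - 1)/(sin(c) + 1)


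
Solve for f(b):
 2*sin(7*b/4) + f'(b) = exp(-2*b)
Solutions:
 f(b) = C1 + 8*cos(7*b/4)/7 - exp(-2*b)/2


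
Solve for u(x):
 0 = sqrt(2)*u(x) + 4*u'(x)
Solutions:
 u(x) = C1*exp(-sqrt(2)*x/4)


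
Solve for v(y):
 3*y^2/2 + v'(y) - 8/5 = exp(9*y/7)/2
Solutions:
 v(y) = C1 - y^3/2 + 8*y/5 + 7*exp(9*y/7)/18


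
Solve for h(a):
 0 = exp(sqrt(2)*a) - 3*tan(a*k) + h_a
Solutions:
 h(a) = C1 + 3*Piecewise((-log(cos(a*k))/k, Ne(k, 0)), (0, True)) - sqrt(2)*exp(sqrt(2)*a)/2


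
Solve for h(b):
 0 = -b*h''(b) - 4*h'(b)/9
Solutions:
 h(b) = C1 + C2*b^(5/9)


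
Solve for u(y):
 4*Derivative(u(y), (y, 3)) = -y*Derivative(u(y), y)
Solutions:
 u(y) = C1 + Integral(C2*airyai(-2^(1/3)*y/2) + C3*airybi(-2^(1/3)*y/2), y)


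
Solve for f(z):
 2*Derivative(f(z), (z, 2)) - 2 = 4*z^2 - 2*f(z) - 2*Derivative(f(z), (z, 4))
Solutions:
 f(z) = 2*z^2 + (C1*sin(sqrt(3)*z/2) + C2*cos(sqrt(3)*z/2))*exp(-z/2) + (C3*sin(sqrt(3)*z/2) + C4*cos(sqrt(3)*z/2))*exp(z/2) - 3


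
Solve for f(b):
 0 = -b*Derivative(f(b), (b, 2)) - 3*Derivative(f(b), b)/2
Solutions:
 f(b) = C1 + C2/sqrt(b)


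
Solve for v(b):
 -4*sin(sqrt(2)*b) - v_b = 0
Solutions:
 v(b) = C1 + 2*sqrt(2)*cos(sqrt(2)*b)


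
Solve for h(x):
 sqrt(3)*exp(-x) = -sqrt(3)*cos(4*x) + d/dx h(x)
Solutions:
 h(x) = C1 + sqrt(3)*sin(4*x)/4 - sqrt(3)*exp(-x)


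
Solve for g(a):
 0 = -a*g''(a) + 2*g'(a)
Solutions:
 g(a) = C1 + C2*a^3


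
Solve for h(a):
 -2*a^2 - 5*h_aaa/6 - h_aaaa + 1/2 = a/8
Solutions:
 h(a) = C1 + C2*a + C3*a^2 + C4*exp(-5*a/6) - a^5/25 + 187*a^4/800 - 511*a^3/500


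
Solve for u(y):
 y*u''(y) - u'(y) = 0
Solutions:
 u(y) = C1 + C2*y^2


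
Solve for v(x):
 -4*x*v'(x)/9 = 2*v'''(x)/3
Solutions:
 v(x) = C1 + Integral(C2*airyai(-2^(1/3)*3^(2/3)*x/3) + C3*airybi(-2^(1/3)*3^(2/3)*x/3), x)


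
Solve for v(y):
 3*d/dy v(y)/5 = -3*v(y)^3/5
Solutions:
 v(y) = -sqrt(2)*sqrt(-1/(C1 - y))/2
 v(y) = sqrt(2)*sqrt(-1/(C1 - y))/2


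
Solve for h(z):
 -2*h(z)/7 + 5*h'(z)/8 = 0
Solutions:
 h(z) = C1*exp(16*z/35)


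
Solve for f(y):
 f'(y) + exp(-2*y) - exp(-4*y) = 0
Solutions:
 f(y) = C1 + exp(-2*y)/2 - exp(-4*y)/4


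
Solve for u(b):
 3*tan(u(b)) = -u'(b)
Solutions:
 u(b) = pi - asin(C1*exp(-3*b))
 u(b) = asin(C1*exp(-3*b))


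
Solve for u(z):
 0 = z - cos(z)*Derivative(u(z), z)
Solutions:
 u(z) = C1 + Integral(z/cos(z), z)


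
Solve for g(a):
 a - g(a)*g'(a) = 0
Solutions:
 g(a) = -sqrt(C1 + a^2)
 g(a) = sqrt(C1 + a^2)


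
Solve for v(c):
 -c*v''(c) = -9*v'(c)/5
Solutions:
 v(c) = C1 + C2*c^(14/5)


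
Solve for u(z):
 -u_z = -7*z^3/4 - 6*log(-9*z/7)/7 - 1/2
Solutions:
 u(z) = C1 + 7*z^4/16 + 6*z*log(-z)/7 + z*(-12*log(7) - 5 + 24*log(3))/14


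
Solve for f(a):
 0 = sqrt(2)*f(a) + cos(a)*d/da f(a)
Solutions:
 f(a) = C1*(sin(a) - 1)^(sqrt(2)/2)/(sin(a) + 1)^(sqrt(2)/2)


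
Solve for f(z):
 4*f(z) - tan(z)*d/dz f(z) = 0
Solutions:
 f(z) = C1*sin(z)^4


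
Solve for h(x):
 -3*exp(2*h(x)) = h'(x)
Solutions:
 h(x) = log(-sqrt(-1/(C1 - 3*x))) - log(2)/2
 h(x) = log(-1/(C1 - 3*x))/2 - log(2)/2


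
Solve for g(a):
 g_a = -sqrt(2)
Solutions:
 g(a) = C1 - sqrt(2)*a


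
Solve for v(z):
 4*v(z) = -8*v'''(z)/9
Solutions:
 v(z) = C3*exp(-6^(2/3)*z/2) + (C1*sin(3*2^(2/3)*3^(1/6)*z/4) + C2*cos(3*2^(2/3)*3^(1/6)*z/4))*exp(6^(2/3)*z/4)


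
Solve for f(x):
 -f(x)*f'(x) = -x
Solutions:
 f(x) = -sqrt(C1 + x^2)
 f(x) = sqrt(C1 + x^2)


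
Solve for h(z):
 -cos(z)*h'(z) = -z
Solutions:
 h(z) = C1 + Integral(z/cos(z), z)


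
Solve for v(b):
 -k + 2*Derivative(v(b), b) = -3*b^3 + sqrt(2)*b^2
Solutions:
 v(b) = C1 - 3*b^4/8 + sqrt(2)*b^3/6 + b*k/2


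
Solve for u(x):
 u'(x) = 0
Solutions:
 u(x) = C1


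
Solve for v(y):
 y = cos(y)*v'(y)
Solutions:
 v(y) = C1 + Integral(y/cos(y), y)


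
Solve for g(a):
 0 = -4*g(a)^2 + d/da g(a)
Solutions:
 g(a) = -1/(C1 + 4*a)


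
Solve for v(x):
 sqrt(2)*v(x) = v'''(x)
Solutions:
 v(x) = C3*exp(2^(1/6)*x) + (C1*sin(2^(1/6)*sqrt(3)*x/2) + C2*cos(2^(1/6)*sqrt(3)*x/2))*exp(-2^(1/6)*x/2)


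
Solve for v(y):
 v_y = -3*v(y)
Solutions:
 v(y) = C1*exp(-3*y)


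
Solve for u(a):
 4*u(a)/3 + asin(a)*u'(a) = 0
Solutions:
 u(a) = C1*exp(-4*Integral(1/asin(a), a)/3)


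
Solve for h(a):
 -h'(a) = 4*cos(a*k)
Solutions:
 h(a) = C1 - 4*sin(a*k)/k


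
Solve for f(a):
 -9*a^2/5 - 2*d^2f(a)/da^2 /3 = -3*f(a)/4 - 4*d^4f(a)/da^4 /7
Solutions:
 f(a) = 12*a^2/5 + (C1*sin(21^(1/4)*a*sin(atan(2*sqrt(35)/7)/2)/2) + C2*cos(21^(1/4)*a*sin(atan(2*sqrt(35)/7)/2)/2))*exp(-21^(1/4)*a*cos(atan(2*sqrt(35)/7)/2)/2) + (C3*sin(21^(1/4)*a*sin(atan(2*sqrt(35)/7)/2)/2) + C4*cos(21^(1/4)*a*sin(atan(2*sqrt(35)/7)/2)/2))*exp(21^(1/4)*a*cos(atan(2*sqrt(35)/7)/2)/2) + 64/15


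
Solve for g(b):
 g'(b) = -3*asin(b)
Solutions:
 g(b) = C1 - 3*b*asin(b) - 3*sqrt(1 - b^2)


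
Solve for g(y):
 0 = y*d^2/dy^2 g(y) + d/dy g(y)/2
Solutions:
 g(y) = C1 + C2*sqrt(y)


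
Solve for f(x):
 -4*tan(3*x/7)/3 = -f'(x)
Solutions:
 f(x) = C1 - 28*log(cos(3*x/7))/9


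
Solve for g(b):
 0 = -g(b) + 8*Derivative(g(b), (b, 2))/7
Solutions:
 g(b) = C1*exp(-sqrt(14)*b/4) + C2*exp(sqrt(14)*b/4)


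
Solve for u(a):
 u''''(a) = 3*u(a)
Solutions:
 u(a) = C1*exp(-3^(1/4)*a) + C2*exp(3^(1/4)*a) + C3*sin(3^(1/4)*a) + C4*cos(3^(1/4)*a)


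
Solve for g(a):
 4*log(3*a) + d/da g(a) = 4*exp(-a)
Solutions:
 g(a) = C1 - 4*a*log(a) + 4*a*(1 - log(3)) - 4*exp(-a)


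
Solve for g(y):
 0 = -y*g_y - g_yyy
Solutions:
 g(y) = C1 + Integral(C2*airyai(-y) + C3*airybi(-y), y)


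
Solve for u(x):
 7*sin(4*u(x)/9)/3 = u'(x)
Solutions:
 -7*x/3 + 9*log(cos(4*u(x)/9) - 1)/8 - 9*log(cos(4*u(x)/9) + 1)/8 = C1


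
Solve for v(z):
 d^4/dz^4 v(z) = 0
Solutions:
 v(z) = C1 + C2*z + C3*z^2 + C4*z^3


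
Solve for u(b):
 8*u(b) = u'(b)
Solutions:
 u(b) = C1*exp(8*b)


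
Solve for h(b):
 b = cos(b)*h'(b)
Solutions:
 h(b) = C1 + Integral(b/cos(b), b)


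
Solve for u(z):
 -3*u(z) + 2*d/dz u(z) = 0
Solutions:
 u(z) = C1*exp(3*z/2)


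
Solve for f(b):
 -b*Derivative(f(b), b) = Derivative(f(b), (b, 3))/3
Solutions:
 f(b) = C1 + Integral(C2*airyai(-3^(1/3)*b) + C3*airybi(-3^(1/3)*b), b)


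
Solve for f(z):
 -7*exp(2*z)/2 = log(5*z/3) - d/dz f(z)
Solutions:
 f(z) = C1 + z*log(z) + z*(-log(3) - 1 + log(5)) + 7*exp(2*z)/4


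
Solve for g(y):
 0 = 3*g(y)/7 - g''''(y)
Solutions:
 g(y) = C1*exp(-3^(1/4)*7^(3/4)*y/7) + C2*exp(3^(1/4)*7^(3/4)*y/7) + C3*sin(3^(1/4)*7^(3/4)*y/7) + C4*cos(3^(1/4)*7^(3/4)*y/7)


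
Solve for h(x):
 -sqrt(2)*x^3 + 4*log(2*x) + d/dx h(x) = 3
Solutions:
 h(x) = C1 + sqrt(2)*x^4/4 - 4*x*log(x) - x*log(16) + 7*x


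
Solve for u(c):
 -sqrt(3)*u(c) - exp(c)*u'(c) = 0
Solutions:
 u(c) = C1*exp(sqrt(3)*exp(-c))


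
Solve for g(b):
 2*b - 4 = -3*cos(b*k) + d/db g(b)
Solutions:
 g(b) = C1 + b^2 - 4*b + 3*sin(b*k)/k


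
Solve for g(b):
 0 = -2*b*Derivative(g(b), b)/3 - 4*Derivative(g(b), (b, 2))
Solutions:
 g(b) = C1 + C2*erf(sqrt(3)*b/6)


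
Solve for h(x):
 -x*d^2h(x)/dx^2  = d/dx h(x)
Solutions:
 h(x) = C1 + C2*log(x)


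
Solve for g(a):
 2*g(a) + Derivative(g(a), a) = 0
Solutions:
 g(a) = C1*exp(-2*a)


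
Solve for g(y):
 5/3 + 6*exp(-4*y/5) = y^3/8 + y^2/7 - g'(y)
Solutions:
 g(y) = C1 + y^4/32 + y^3/21 - 5*y/3 + 15*exp(-4*y/5)/2


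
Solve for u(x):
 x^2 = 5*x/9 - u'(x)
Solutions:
 u(x) = C1 - x^3/3 + 5*x^2/18


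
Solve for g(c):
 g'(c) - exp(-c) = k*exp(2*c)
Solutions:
 g(c) = C1 + k*exp(2*c)/2 - exp(-c)


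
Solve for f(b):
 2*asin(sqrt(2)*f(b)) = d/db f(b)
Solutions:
 Integral(1/asin(sqrt(2)*_y), (_y, f(b))) = C1 + 2*b


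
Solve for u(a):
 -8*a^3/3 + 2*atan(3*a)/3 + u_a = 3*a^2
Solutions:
 u(a) = C1 + 2*a^4/3 + a^3 - 2*a*atan(3*a)/3 + log(9*a^2 + 1)/9


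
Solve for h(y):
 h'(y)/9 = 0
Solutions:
 h(y) = C1


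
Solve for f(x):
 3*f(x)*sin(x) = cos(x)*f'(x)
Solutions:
 f(x) = C1/cos(x)^3


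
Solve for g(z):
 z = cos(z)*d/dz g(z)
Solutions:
 g(z) = C1 + Integral(z/cos(z), z)


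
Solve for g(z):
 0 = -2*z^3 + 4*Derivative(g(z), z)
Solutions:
 g(z) = C1 + z^4/8


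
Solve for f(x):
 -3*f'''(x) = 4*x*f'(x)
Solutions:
 f(x) = C1 + Integral(C2*airyai(-6^(2/3)*x/3) + C3*airybi(-6^(2/3)*x/3), x)


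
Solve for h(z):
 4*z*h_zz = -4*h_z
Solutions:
 h(z) = C1 + C2*log(z)


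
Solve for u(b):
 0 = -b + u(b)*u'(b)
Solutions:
 u(b) = -sqrt(C1 + b^2)
 u(b) = sqrt(C1 + b^2)


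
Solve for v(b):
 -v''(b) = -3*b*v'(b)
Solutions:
 v(b) = C1 + C2*erfi(sqrt(6)*b/2)


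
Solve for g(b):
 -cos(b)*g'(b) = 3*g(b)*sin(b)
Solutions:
 g(b) = C1*cos(b)^3


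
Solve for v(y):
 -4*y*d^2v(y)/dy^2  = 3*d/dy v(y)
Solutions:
 v(y) = C1 + C2*y^(1/4)


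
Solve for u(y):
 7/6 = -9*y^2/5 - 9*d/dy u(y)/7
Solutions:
 u(y) = C1 - 7*y^3/15 - 49*y/54


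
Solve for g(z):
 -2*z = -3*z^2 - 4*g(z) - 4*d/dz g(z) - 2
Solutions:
 g(z) = C1*exp(-z) - 3*z^2/4 + 2*z - 5/2


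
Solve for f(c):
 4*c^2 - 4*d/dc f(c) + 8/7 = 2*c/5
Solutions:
 f(c) = C1 + c^3/3 - c^2/20 + 2*c/7


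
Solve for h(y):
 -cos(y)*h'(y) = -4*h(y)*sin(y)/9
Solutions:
 h(y) = C1/cos(y)^(4/9)


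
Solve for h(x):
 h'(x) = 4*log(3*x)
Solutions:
 h(x) = C1 + 4*x*log(x) - 4*x + x*log(81)


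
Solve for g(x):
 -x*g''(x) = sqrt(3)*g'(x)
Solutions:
 g(x) = C1 + C2*x^(1 - sqrt(3))


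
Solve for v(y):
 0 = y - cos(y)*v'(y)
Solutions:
 v(y) = C1 + Integral(y/cos(y), y)


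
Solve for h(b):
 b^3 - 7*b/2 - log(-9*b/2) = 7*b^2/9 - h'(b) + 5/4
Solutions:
 h(b) = C1 - b^4/4 + 7*b^3/27 + 7*b^2/4 + b*log(-b) + b*(-log(2) + 1/4 + 2*log(3))


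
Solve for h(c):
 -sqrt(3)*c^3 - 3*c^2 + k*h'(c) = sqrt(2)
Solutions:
 h(c) = C1 + sqrt(3)*c^4/(4*k) + c^3/k + sqrt(2)*c/k


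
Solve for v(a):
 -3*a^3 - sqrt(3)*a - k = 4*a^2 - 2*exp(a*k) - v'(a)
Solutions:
 v(a) = C1 + 3*a^4/4 + 4*a^3/3 + sqrt(3)*a^2/2 + a*k - 2*exp(a*k)/k


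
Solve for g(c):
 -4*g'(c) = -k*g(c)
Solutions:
 g(c) = C1*exp(c*k/4)


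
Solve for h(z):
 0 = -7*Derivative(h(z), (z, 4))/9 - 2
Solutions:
 h(z) = C1 + C2*z + C3*z^2 + C4*z^3 - 3*z^4/28


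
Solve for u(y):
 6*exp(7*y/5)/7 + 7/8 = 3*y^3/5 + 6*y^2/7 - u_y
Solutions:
 u(y) = C1 + 3*y^4/20 + 2*y^3/7 - 7*y/8 - 30*exp(7*y/5)/49


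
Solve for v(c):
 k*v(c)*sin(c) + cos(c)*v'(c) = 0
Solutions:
 v(c) = C1*exp(k*log(cos(c)))


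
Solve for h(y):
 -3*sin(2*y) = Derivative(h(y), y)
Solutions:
 h(y) = C1 + 3*cos(2*y)/2


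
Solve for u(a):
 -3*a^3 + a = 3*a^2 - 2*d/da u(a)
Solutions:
 u(a) = C1 + 3*a^4/8 + a^3/2 - a^2/4


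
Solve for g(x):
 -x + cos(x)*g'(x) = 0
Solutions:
 g(x) = C1 + Integral(x/cos(x), x)


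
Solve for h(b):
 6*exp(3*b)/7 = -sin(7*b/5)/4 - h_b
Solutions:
 h(b) = C1 - 2*exp(3*b)/7 + 5*cos(7*b/5)/28


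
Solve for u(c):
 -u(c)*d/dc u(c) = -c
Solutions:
 u(c) = -sqrt(C1 + c^2)
 u(c) = sqrt(C1 + c^2)


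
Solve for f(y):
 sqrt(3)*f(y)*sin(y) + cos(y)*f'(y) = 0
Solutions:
 f(y) = C1*cos(y)^(sqrt(3))


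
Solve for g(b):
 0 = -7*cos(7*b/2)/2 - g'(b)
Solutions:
 g(b) = C1 - sin(7*b/2)


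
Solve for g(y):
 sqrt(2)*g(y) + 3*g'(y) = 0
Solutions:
 g(y) = C1*exp(-sqrt(2)*y/3)


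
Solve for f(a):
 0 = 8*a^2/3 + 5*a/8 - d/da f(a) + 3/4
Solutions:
 f(a) = C1 + 8*a^3/9 + 5*a^2/16 + 3*a/4


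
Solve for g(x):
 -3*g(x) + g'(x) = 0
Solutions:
 g(x) = C1*exp(3*x)


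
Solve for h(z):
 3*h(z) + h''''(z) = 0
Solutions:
 h(z) = (C1*sin(sqrt(2)*3^(1/4)*z/2) + C2*cos(sqrt(2)*3^(1/4)*z/2))*exp(-sqrt(2)*3^(1/4)*z/2) + (C3*sin(sqrt(2)*3^(1/4)*z/2) + C4*cos(sqrt(2)*3^(1/4)*z/2))*exp(sqrt(2)*3^(1/4)*z/2)


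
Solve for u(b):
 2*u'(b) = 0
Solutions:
 u(b) = C1


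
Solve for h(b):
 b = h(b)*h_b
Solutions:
 h(b) = -sqrt(C1 + b^2)
 h(b) = sqrt(C1 + b^2)


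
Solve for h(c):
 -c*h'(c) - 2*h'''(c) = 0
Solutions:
 h(c) = C1 + Integral(C2*airyai(-2^(2/3)*c/2) + C3*airybi(-2^(2/3)*c/2), c)


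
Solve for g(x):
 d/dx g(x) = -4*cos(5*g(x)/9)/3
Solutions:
 4*x/3 - 9*log(sin(5*g(x)/9) - 1)/10 + 9*log(sin(5*g(x)/9) + 1)/10 = C1


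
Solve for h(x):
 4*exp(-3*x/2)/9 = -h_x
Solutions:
 h(x) = C1 + 8*exp(-3*x/2)/27


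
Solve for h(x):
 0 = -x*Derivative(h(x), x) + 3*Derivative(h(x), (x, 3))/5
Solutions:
 h(x) = C1 + Integral(C2*airyai(3^(2/3)*5^(1/3)*x/3) + C3*airybi(3^(2/3)*5^(1/3)*x/3), x)


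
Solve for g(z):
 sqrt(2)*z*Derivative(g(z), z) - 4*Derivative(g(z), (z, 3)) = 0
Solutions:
 g(z) = C1 + Integral(C2*airyai(sqrt(2)*z/2) + C3*airybi(sqrt(2)*z/2), z)


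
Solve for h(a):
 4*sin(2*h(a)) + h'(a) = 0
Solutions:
 h(a) = pi - acos((-C1 - exp(16*a))/(C1 - exp(16*a)))/2
 h(a) = acos((-C1 - exp(16*a))/(C1 - exp(16*a)))/2


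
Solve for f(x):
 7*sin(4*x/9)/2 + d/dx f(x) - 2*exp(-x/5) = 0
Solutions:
 f(x) = C1 + 63*cos(4*x/9)/8 - 10*exp(-x/5)


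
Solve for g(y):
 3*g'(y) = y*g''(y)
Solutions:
 g(y) = C1 + C2*y^4


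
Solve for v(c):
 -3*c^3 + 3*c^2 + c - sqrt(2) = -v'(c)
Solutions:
 v(c) = C1 + 3*c^4/4 - c^3 - c^2/2 + sqrt(2)*c


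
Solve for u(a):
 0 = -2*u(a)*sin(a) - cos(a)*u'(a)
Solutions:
 u(a) = C1*cos(a)^2


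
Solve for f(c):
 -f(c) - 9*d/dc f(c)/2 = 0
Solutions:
 f(c) = C1*exp(-2*c/9)


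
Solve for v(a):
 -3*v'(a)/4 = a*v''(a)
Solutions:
 v(a) = C1 + C2*a^(1/4)


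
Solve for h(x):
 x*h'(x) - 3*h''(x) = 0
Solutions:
 h(x) = C1 + C2*erfi(sqrt(6)*x/6)


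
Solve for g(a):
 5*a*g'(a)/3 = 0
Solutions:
 g(a) = C1


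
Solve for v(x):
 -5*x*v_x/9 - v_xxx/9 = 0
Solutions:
 v(x) = C1 + Integral(C2*airyai(-5^(1/3)*x) + C3*airybi(-5^(1/3)*x), x)


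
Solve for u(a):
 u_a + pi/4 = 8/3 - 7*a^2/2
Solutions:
 u(a) = C1 - 7*a^3/6 - pi*a/4 + 8*a/3


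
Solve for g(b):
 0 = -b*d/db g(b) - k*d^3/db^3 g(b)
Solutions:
 g(b) = C1 + Integral(C2*airyai(b*(-1/k)^(1/3)) + C3*airybi(b*(-1/k)^(1/3)), b)


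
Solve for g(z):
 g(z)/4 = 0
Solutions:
 g(z) = 0


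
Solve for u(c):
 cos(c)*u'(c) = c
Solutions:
 u(c) = C1 + Integral(c/cos(c), c)


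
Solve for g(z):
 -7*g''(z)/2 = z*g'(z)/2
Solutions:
 g(z) = C1 + C2*erf(sqrt(14)*z/14)


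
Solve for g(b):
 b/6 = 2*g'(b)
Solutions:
 g(b) = C1 + b^2/24


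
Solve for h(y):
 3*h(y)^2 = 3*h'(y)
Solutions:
 h(y) = -1/(C1 + y)


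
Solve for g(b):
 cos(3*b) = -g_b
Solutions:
 g(b) = C1 - sin(3*b)/3


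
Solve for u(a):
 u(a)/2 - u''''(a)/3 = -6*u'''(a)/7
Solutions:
 u(a) = C1*exp(a*(9 - 7*sqrt(-2*7^(2/3)/(-243 + sqrt(78257))^(1/3) + 7^(1/3)*(-243 + sqrt(78257))^(1/3)/7 + 81/49))/14)*sin(a*sqrt(-162/49 - 2*7^(2/3)/(-243 + sqrt(78257))^(1/3) + 7^(1/3)*(-243 + sqrt(78257))^(1/3)/7 + 1458/(343*sqrt(-2*7^(2/3)/(-243 + sqrt(78257))^(1/3) + 7^(1/3)*(-243 + sqrt(78257))^(1/3)/7 + 81/49)))/2) + C2*exp(a*(9 - 7*sqrt(-2*7^(2/3)/(-243 + sqrt(78257))^(1/3) + 7^(1/3)*(-243 + sqrt(78257))^(1/3)/7 + 81/49))/14)*cos(a*sqrt(-162/49 - 2*7^(2/3)/(-243 + sqrt(78257))^(1/3) + 7^(1/3)*(-243 + sqrt(78257))^(1/3)/7 + 1458/(343*sqrt(-2*7^(2/3)/(-243 + sqrt(78257))^(1/3) + 7^(1/3)*(-243 + sqrt(78257))^(1/3)/7 + 81/49)))/2) + C3*exp(a*(7*sqrt(-2*7^(2/3)/(-243 + sqrt(78257))^(1/3) + 7^(1/3)*(-243 + sqrt(78257))^(1/3)/7 + 81/49) + 9 + 7*sqrt(-7^(1/3)*(-243 + sqrt(78257))^(1/3)/7 + 2*7^(2/3)/(-243 + sqrt(78257))^(1/3) + 162/49 + 1458/(343*sqrt(-2*7^(2/3)/(-243 + sqrt(78257))^(1/3) + 7^(1/3)*(-243 + sqrt(78257))^(1/3)/7 + 81/49))))/14) + C4*exp(a*(-7*sqrt(-7^(1/3)*(-243 + sqrt(78257))^(1/3)/7 + 2*7^(2/3)/(-243 + sqrt(78257))^(1/3) + 162/49 + 1458/(343*sqrt(-2*7^(2/3)/(-243 + sqrt(78257))^(1/3) + 7^(1/3)*(-243 + sqrt(78257))^(1/3)/7 + 81/49))) + 7*sqrt(-2*7^(2/3)/(-243 + sqrt(78257))^(1/3) + 7^(1/3)*(-243 + sqrt(78257))^(1/3)/7 + 81/49) + 9)/14)


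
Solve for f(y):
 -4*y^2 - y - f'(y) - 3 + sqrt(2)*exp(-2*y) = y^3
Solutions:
 f(y) = C1 - y^4/4 - 4*y^3/3 - y^2/2 - 3*y - sqrt(2)*exp(-2*y)/2


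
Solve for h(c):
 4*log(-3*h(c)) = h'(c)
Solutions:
 -Integral(1/(log(-_y) + log(3)), (_y, h(c)))/4 = C1 - c


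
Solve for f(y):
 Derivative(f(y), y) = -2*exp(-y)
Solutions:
 f(y) = C1 + 2*exp(-y)


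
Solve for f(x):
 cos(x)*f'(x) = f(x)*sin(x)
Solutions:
 f(x) = C1/cos(x)


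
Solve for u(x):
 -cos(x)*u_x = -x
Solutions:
 u(x) = C1 + Integral(x/cos(x), x)


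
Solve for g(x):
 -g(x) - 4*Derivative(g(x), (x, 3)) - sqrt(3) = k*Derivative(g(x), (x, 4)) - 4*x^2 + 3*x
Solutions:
 g(x) = C1*exp(x*Piecewise((-sqrt(-2*2^(1/3)*(-1/k^3)^(1/3) + 4/k^2)/2 - sqrt(2*2^(1/3)*(-1/k^3)^(1/3) + 8/k^2 + 16/(k^3*sqrt(-2*2^(1/3)*(-1/k^3)^(1/3) + 4/k^2)))/2 - 1/k, Eq(1/k, 0)), (-sqrt(2*(sqrt(-1/(27*k^3) + k^(-6)) + k^(-3))^(1/3) + 2/(3*k*(sqrt(-1/(27*k^3) + k^(-6)) + k^(-3))^(1/3)) + 4/k^2)/2 - sqrt(-2*(sqrt(-1/(27*k^3) + k^(-6)) + k^(-3))^(1/3) - 2/(3*k*(sqrt(-1/(27*k^3) + k^(-6)) + k^(-3))^(1/3)) + 8/k^2 + 16/(k^3*sqrt(2*(sqrt(-1/(27*k^3) + k^(-6)) + k^(-3))^(1/3) + 2/(3*k*(sqrt(-1/(27*k^3) + k^(-6)) + k^(-3))^(1/3)) + 4/k^2)))/2 - 1/k, True))) + C2*exp(x*Piecewise((-sqrt(-2*2^(1/3)*(-1/k^3)^(1/3) + 4/k^2)/2 + sqrt(2*2^(1/3)*(-1/k^3)^(1/3) + 8/k^2 + 16/(k^3*sqrt(-2*2^(1/3)*(-1/k^3)^(1/3) + 4/k^2)))/2 - 1/k, Eq(1/k, 0)), (-sqrt(2*(sqrt(-1/(27*k^3) + k^(-6)) + k^(-3))^(1/3) + 2/(3*k*(sqrt(-1/(27*k^3) + k^(-6)) + k^(-3))^(1/3)) + 4/k^2)/2 + sqrt(-2*(sqrt(-1/(27*k^3) + k^(-6)) + k^(-3))^(1/3) - 2/(3*k*(sqrt(-1/(27*k^3) + k^(-6)) + k^(-3))^(1/3)) + 8/k^2 + 16/(k^3*sqrt(2*(sqrt(-1/(27*k^3) + k^(-6)) + k^(-3))^(1/3) + 2/(3*k*(sqrt(-1/(27*k^3) + k^(-6)) + k^(-3))^(1/3)) + 4/k^2)))/2 - 1/k, True))) + C3*exp(x*Piecewise((sqrt(-2*2^(1/3)*(-1/k^3)^(1/3) + 4/k^2)/2 - sqrt(2*2^(1/3)*(-1/k^3)^(1/3) + 8/k^2 - 16/(k^3*sqrt(-2*2^(1/3)*(-1/k^3)^(1/3) + 4/k^2)))/2 - 1/k, Eq(1/k, 0)), (sqrt(2*(sqrt(-1/(27*k^3) + k^(-6)) + k^(-3))^(1/3) + 2/(3*k*(sqrt(-1/(27*k^3) + k^(-6)) + k^(-3))^(1/3)) + 4/k^2)/2 - sqrt(-2*(sqrt(-1/(27*k^3) + k^(-6)) + k^(-3))^(1/3) - 2/(3*k*(sqrt(-1/(27*k^3) + k^(-6)) + k^(-3))^(1/3)) + 8/k^2 - 16/(k^3*sqrt(2*(sqrt(-1/(27*k^3) + k^(-6)) + k^(-3))^(1/3) + 2/(3*k*(sqrt(-1/(27*k^3) + k^(-6)) + k^(-3))^(1/3)) + 4/k^2)))/2 - 1/k, True))) + C4*exp(x*Piecewise((sqrt(-2*2^(1/3)*(-1/k^3)^(1/3) + 4/k^2)/2 + sqrt(2*2^(1/3)*(-1/k^3)^(1/3) + 8/k^2 - 16/(k^3*sqrt(-2*2^(1/3)*(-1/k^3)^(1/3) + 4/k^2)))/2 - 1/k, Eq(1/k, 0)), (sqrt(2*(sqrt(-1/(27*k^3) + k^(-6)) + k^(-3))^(1/3) + 2/(3*k*(sqrt(-1/(27*k^3) + k^(-6)) + k^(-3))^(1/3)) + 4/k^2)/2 + sqrt(-2*(sqrt(-1/(27*k^3) + k^(-6)) + k^(-3))^(1/3) - 2/(3*k*(sqrt(-1/(27*k^3) + k^(-6)) + k^(-3))^(1/3)) + 8/k^2 - 16/(k^3*sqrt(2*(sqrt(-1/(27*k^3) + k^(-6)) + k^(-3))^(1/3) + 2/(3*k*(sqrt(-1/(27*k^3) + k^(-6)) + k^(-3))^(1/3)) + 4/k^2)))/2 - 1/k, True))) + 4*x^2 - 3*x - sqrt(3)


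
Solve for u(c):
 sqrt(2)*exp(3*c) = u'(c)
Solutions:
 u(c) = C1 + sqrt(2)*exp(3*c)/3


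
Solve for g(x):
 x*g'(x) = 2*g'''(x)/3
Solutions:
 g(x) = C1 + Integral(C2*airyai(2^(2/3)*3^(1/3)*x/2) + C3*airybi(2^(2/3)*3^(1/3)*x/2), x)


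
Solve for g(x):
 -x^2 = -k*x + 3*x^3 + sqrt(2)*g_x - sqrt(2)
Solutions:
 g(x) = C1 + sqrt(2)*k*x^2/4 - 3*sqrt(2)*x^4/8 - sqrt(2)*x^3/6 + x


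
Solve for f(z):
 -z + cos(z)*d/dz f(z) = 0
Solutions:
 f(z) = C1 + Integral(z/cos(z), z)


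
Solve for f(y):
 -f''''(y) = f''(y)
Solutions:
 f(y) = C1 + C2*y + C3*sin(y) + C4*cos(y)


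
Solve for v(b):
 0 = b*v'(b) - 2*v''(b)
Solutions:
 v(b) = C1 + C2*erfi(b/2)


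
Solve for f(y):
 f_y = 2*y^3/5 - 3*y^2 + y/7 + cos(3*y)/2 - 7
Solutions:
 f(y) = C1 + y^4/10 - y^3 + y^2/14 - 7*y + sin(3*y)/6


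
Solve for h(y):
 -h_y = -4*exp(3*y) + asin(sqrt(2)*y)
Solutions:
 h(y) = C1 - y*asin(sqrt(2)*y) - sqrt(2)*sqrt(1 - 2*y^2)/2 + 4*exp(3*y)/3


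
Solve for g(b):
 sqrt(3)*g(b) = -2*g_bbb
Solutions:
 g(b) = C3*exp(-2^(2/3)*3^(1/6)*b/2) + (C1*sin(6^(2/3)*b/4) + C2*cos(6^(2/3)*b/4))*exp(2^(2/3)*3^(1/6)*b/4)


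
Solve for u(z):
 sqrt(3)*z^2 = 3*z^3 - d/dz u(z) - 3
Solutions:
 u(z) = C1 + 3*z^4/4 - sqrt(3)*z^3/3 - 3*z


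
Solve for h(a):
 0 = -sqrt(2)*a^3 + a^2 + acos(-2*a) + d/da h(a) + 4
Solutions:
 h(a) = C1 + sqrt(2)*a^4/4 - a^3/3 - a*acos(-2*a) - 4*a - sqrt(1 - 4*a^2)/2


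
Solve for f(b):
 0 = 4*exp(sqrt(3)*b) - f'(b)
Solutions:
 f(b) = C1 + 4*sqrt(3)*exp(sqrt(3)*b)/3


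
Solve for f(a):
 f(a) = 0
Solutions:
 f(a) = 0


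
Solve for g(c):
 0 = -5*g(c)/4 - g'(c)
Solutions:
 g(c) = C1*exp(-5*c/4)


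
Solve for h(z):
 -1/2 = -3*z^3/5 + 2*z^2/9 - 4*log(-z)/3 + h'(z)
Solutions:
 h(z) = C1 + 3*z^4/20 - 2*z^3/27 + 4*z*log(-z)/3 - 11*z/6


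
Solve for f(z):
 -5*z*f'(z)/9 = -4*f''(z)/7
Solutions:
 f(z) = C1 + C2*erfi(sqrt(70)*z/12)


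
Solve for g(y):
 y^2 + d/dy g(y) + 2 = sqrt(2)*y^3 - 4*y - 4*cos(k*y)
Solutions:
 g(y) = C1 + sqrt(2)*y^4/4 - y^3/3 - 2*y^2 - 2*y - 4*sin(k*y)/k


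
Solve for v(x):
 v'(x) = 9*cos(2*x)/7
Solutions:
 v(x) = C1 + 9*sin(2*x)/14


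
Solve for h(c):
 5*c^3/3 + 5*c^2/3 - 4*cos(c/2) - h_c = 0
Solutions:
 h(c) = C1 + 5*c^4/12 + 5*c^3/9 - 8*sin(c/2)


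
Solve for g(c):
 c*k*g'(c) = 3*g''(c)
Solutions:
 g(c) = Piecewise((-sqrt(6)*sqrt(pi)*C1*erf(sqrt(6)*c*sqrt(-k)/6)/(2*sqrt(-k)) - C2, (k > 0) | (k < 0)), (-C1*c - C2, True))


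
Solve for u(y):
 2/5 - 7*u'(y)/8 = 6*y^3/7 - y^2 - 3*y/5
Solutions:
 u(y) = C1 - 12*y^4/49 + 8*y^3/21 + 12*y^2/35 + 16*y/35


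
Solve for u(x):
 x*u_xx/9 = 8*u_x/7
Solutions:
 u(x) = C1 + C2*x^(79/7)


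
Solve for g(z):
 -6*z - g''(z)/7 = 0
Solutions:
 g(z) = C1 + C2*z - 7*z^3


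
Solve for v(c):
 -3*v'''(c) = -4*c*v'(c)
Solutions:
 v(c) = C1 + Integral(C2*airyai(6^(2/3)*c/3) + C3*airybi(6^(2/3)*c/3), c)


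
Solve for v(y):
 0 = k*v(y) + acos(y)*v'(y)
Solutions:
 v(y) = C1*exp(-k*Integral(1/acos(y), y))


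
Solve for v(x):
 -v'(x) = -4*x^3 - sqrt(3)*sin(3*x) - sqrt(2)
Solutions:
 v(x) = C1 + x^4 + sqrt(2)*x - sqrt(3)*cos(3*x)/3


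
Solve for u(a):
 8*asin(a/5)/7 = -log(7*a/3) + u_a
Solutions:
 u(a) = C1 + a*log(a) + 8*a*asin(a/5)/7 - a*log(3) - a + a*log(7) + 8*sqrt(25 - a^2)/7


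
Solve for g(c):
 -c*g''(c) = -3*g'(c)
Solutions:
 g(c) = C1 + C2*c^4


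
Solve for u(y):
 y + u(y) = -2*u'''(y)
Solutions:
 u(y) = C3*exp(-2^(2/3)*y/2) - y + (C1*sin(2^(2/3)*sqrt(3)*y/4) + C2*cos(2^(2/3)*sqrt(3)*y/4))*exp(2^(2/3)*y/4)


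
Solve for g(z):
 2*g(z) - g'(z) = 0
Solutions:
 g(z) = C1*exp(2*z)


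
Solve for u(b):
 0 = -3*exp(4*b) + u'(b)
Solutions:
 u(b) = C1 + 3*exp(4*b)/4


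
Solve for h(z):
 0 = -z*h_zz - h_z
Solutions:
 h(z) = C1 + C2*log(z)


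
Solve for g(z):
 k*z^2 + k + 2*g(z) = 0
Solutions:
 g(z) = k*(-z^2 - 1)/2


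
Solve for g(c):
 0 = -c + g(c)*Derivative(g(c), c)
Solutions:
 g(c) = -sqrt(C1 + c^2)
 g(c) = sqrt(C1 + c^2)
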